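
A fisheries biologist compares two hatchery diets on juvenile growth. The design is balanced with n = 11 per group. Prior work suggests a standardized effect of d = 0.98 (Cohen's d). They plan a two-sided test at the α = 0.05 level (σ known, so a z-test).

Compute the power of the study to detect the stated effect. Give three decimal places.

Power ≈ 0.632

Noncentrality parameter: δ = d·√(n/2) = 0.98 × √(11/2) = 2.2983
Critical value for a two-sided test at α = 0.05: z_{α/2} = 1.960.
Power = Φ(δ − 1.960) + Φ(−δ − 1.960) = Φ(0.338) + Φ(-4.258) = 0.6324 + 0.0000 = 0.6325.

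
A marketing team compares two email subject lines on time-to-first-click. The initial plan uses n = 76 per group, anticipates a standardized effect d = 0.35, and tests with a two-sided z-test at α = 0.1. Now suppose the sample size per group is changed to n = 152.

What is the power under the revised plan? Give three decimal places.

With n = 152 per group: δ = d·√(n/2) = 0.35 × √(152/2) = 3.0512. Critical value z_{0.05} = 1.645.
Revised power = Φ(δ − 1.645) + Φ(−δ − 1.645) = Φ(1.406) + Φ(-4.696) = 0.9202 + 0.0000 = 0.9202.

Power ≈ 0.920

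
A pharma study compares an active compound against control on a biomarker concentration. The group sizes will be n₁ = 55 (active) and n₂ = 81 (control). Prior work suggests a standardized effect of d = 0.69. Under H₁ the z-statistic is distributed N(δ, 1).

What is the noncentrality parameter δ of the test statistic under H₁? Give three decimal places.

The noncentrality parameter scales effect size by the design's sample-size factor: δ = d / √(1/n₁ + 1/n₂) = 0.69 / √(1/55 + 1/81) = 3.9491

δ ≈ 3.949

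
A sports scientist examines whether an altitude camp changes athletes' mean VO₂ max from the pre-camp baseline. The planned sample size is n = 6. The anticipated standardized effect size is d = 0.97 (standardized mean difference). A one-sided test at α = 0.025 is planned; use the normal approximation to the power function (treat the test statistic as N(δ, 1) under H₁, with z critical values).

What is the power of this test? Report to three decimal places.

Power ≈ 0.661

Noncentrality parameter: δ = d·√n = 0.97 × √6 = 2.3760
Critical value for a one-sided test at α = 0.025: z_α = 1.960.
Power = Φ(δ − 1.960) = Φ(0.416) = 0.6613.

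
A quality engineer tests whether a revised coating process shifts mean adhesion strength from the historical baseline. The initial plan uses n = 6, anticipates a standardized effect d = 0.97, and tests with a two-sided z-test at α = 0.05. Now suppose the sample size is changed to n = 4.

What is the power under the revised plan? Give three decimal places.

Power ≈ 0.492

With n = 4: δ = d·√n = 0.97 × √4 = 1.9400. Critical value z_{0.025} = 1.960.
Revised power = Φ(δ − 1.960) + Φ(−δ − 1.960) = Φ(-0.020) + Φ(-3.900) = 0.4920 + 0.0000 = 0.4921.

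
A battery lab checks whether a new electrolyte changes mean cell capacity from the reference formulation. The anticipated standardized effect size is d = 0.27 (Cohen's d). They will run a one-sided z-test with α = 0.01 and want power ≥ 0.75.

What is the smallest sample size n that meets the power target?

n = 124

Set Φ(δ − 2.326) = 0.75; then δ − 2.326 = Φ⁻¹(0.75) = 0.674, giving δ = 3.001.
δ = d·√n ⇒ n = (δ/d)² = (3.001 / 0.27)² = 123.53.
Rounding up, n = 124.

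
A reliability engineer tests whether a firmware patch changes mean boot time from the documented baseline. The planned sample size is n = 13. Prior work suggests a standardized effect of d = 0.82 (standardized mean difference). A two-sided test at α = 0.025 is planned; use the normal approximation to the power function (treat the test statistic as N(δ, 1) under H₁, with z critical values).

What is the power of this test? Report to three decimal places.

Noncentrality parameter: δ = d·√n = 0.82 × √13 = 2.9566
Two-sided α = 0.025 → critical value z_{0.0125} = 2.241.
Power = Φ(δ − 2.241) + Φ(−δ − 2.241) = Φ(0.715) + Φ(-5.198) = 0.7627 + 0.0000 = 0.7627.

Power ≈ 0.763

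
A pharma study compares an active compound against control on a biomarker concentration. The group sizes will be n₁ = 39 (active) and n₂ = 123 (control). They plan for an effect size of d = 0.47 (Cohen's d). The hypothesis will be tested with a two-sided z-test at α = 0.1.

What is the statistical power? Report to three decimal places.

Noncentrality parameter: δ = d / √(1/n₁ + 1/n₂) = 0.47 / √(1/39 + 1/123) = 2.5576
Critical value for a two-sided test at α = 0.1: z_{α/2} = 1.645.
Power = Φ(δ − 1.645) + Φ(−δ − 1.645) = Φ(0.913) + Φ(-4.202) = 0.8193 + 0.0000 = 0.8193.

Power ≈ 0.819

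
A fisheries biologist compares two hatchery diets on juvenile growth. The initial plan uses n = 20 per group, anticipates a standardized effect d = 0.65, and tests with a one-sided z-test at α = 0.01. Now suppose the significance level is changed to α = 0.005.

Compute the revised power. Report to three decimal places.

Power ≈ 0.301

δ = d·√(n/2) = 0.65 × √(20/2) = 2.0555 (unchanged). New critical value: z_{0.005} = 2.576.
Revised power = P(Z > 2.576 − δ) = Φ(-0.520) = 0.3014.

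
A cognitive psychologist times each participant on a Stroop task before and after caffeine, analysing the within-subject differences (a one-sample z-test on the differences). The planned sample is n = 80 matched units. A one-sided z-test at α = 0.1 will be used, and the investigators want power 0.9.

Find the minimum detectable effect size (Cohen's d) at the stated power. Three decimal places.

d ≈ 0.287

Need Φ(δ − 1.282) = 0.9, so δ = 1.282 + 1.282 = 2.563.
δ = d·√n ⇒ d = δ/√n = 2.563/√80 = 0.2866.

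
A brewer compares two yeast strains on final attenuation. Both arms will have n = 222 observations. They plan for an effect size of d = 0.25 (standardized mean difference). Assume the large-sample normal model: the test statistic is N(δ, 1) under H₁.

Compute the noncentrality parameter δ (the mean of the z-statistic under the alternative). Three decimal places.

δ ≈ 2.634

δ = d·√(n/2) = 0.25 × √(222/2) = 2.6339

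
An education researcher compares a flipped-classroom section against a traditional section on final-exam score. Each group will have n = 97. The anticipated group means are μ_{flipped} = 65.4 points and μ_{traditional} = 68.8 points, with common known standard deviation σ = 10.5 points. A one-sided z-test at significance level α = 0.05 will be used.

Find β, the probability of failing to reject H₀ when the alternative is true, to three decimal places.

β ≈ 0.271

Standardized effect: d = |μ_{flipped} − μ_{traditional}| / σ = |65.4 − 68.8| / 10.5 = 0.3238
Noncentrality parameter: λ = d·√(n/2) = 0.3238 × √(97/2) = 2.2551
Critical value for a one-sided test at α = 0.05: z_α = 1.645.
Power = P(Z > 1.645 − λ) = Φ(0.610) = 0.7291.
Type II error: β = 1 − power = 1 − 0.7291 = 0.2709.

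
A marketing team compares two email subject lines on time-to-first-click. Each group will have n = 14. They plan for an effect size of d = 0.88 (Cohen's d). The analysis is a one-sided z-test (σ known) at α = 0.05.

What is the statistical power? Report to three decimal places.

Power ≈ 0.753

Noncentrality parameter: δ = d·√(n/2) = 0.88 × √(14/2) = 2.3283
One-sided α = 0.05 → critical value z_{0.05} = 1.645.
Power = P(Z > 1.645 − δ) = Φ(0.683) = 0.7528.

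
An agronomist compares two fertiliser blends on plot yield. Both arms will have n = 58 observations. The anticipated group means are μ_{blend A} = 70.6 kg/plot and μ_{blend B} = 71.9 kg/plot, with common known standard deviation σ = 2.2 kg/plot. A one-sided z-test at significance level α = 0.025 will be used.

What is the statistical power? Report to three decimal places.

Standardized effect: d = |μ_{blend A} − μ_{blend B}| / σ = |70.6 − 71.9| / 2.2 = 0.5909
Noncentrality parameter: δ = d·√(n/2) = 0.5909 × √(58/2) = 3.1821
Critical value for a one-sided test at α = 0.025: z_α = 1.960.
Power = P(Z > 1.960 − δ) = Φ(1.222) = 0.8892.

Power ≈ 0.889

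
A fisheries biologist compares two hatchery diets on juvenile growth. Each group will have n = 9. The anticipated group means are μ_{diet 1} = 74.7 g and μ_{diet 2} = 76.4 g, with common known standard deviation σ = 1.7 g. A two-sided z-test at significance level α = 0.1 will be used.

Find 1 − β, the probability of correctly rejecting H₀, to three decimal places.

Power ≈ 0.683

Standardized effect: d = |μ_{diet 1} − μ_{diet 2}| / σ = |74.7 − 76.4| / 1.7 = 1.0000
Noncentrality parameter: δ = d·√(n/2) = 1.0000 × √(9/2) = 2.1213
Critical value for a two-sided test at α = 0.1: z_{α/2} = 1.645.
Power = Φ(δ − 1.645) + Φ(−δ − 1.645) = Φ(0.476) + Φ(-3.766) = 0.6831 + 0.0001 = 0.6832.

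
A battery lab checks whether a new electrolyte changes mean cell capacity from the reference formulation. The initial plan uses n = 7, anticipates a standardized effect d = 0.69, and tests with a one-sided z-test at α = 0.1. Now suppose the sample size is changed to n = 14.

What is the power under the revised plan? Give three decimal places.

With n = 14: δ = d·√n = 0.69 × √14 = 2.5817. Critical value z_{0.1} = 1.282.
Revised power = Φ(δ − 1.282) = Φ(1.300) = 0.9032.

Power ≈ 0.903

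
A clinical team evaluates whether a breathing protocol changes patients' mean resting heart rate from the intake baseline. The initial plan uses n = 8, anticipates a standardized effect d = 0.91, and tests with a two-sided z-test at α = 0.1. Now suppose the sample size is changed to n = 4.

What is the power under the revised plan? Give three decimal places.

Power ≈ 0.570

With n = 4: δ = d·√n = 0.91 × √4 = 1.8200. Critical value z_{0.05} = 1.645.
Revised power = Φ(δ − 1.645) + Φ(−δ − 1.645) = Φ(0.175) + Φ(-3.465) = 0.5695 + 0.0003 = 0.5698.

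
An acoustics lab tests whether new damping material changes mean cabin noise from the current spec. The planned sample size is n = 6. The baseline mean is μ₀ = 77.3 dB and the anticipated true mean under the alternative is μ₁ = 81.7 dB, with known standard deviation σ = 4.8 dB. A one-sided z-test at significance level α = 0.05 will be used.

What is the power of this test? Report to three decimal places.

Power ≈ 0.726

Standardized effect: d = |μ₁ − μ₀| / σ = |81.7 − 77.3| / 4.8 = 0.9167
Noncentrality parameter: δ = d·√n = 0.9167 × √6 = 2.2454
One-sided α = 0.05 → critical value z_{0.05} = 1.645.
Power = Φ(δ − 1.645) = Φ(0.601) = 0.7259.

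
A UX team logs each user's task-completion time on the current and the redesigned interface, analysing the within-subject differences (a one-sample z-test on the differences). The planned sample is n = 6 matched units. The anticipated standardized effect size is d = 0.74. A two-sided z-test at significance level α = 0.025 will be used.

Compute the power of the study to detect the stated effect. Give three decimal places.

Noncentrality parameter: δ = d·√n = 0.74 × √6 = 1.8126
Two-sided α = 0.025 → critical value z_{0.0125} = 2.241.
Power = Φ(δ − 2.241) + Φ(−δ − 2.241) = Φ(-0.429) + Φ(-4.054) = 0.3340 + 0.0000 = 0.3341.

Power ≈ 0.334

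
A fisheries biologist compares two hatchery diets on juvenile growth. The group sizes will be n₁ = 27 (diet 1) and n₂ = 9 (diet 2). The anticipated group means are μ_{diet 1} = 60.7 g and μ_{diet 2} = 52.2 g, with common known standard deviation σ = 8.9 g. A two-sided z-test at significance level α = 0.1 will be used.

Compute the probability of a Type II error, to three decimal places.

β ≈ 0.201

Standardized effect: d = |μ_{diet 1} − μ_{diet 2}| / σ = |60.7 − 52.2| / 8.9 = 0.9551
Noncentrality parameter: δ = d / √(1/n₁ + 1/n₂) = 0.9551 / √(1/27 + 1/9) = 2.4813
Critical value for a two-sided test at α = 0.1: z_{α/2} = 1.645.
Power = Φ(δ − 1.645) + Φ(−δ − 1.645) = Φ(0.836) + Φ(-4.126) = 0.7986 + 0.0000 = 0.7986.
Type II error: β = 1 − power = 1 − 0.7986 = 0.2014.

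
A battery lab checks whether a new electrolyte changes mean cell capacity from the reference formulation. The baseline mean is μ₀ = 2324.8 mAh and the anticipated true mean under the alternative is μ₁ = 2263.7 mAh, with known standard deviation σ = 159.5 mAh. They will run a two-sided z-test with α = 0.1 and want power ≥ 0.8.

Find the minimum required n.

n = 43

Standardized effect: d = |μ₁ − μ₀| / σ = |2263.7 − 2324.8| / 159.5 = 0.3831
Set Φ(δ − 1.645) = 0.8; then δ − 1.645 = Φ⁻¹(0.8) = 0.842, giving δ = 2.486.
(The Φ(−δ − z_{α/2}) term is vanishingly small for δ > 0 and is dropped in the standard sample-size formula.)
δ = d·√n ⇒ n = (δ/d)² = (2.486 / 0.3831)² = 42.13.
Rounding up, n = 43.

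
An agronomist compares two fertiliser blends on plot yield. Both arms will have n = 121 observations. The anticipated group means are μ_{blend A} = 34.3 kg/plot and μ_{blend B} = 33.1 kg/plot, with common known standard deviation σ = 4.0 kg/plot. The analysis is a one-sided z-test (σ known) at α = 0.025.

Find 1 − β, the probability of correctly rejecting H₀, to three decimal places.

Power ≈ 0.646

Standardized effect: d = |μ_{blend A} − μ_{blend B}| / σ = |34.3 − 33.1| / 4.0 = 0.3000
Noncentrality parameter: δ = d·√(n/2) = 0.3000 × √(121/2) = 2.3335
One-sided α = 0.025 → critical value z_{0.025} = 1.960.
Power = P(Z > 1.960 − δ) = Φ(0.373) = 0.6456.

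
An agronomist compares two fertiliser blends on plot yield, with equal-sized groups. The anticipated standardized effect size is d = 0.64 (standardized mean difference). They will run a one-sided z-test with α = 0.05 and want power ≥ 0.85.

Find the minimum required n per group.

n = 36 per group

For power 0.85 need Φ(δ − z_{0.05}) = 0.85, so δ = z_{0.05} + z_{0.15} = 1.645 + 1.036 = 2.681.
δ = d·√(n/2) ⇒ n = 2(δ/d)² = 2 × (2.681 / 0.64)² = 35.10.
Rounding up, n = 36 per group.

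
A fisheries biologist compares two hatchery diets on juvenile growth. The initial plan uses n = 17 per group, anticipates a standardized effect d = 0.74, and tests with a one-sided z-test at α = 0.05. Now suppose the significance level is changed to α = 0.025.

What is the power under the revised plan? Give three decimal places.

Power ≈ 0.578

δ = d·√(n/2) = 0.74 × √(17/2) = 2.1575 (unchanged). New critical value: z_{0.025} = 1.960.
Revised power = Φ(δ − 1.960) = Φ(0.197) = 0.5783.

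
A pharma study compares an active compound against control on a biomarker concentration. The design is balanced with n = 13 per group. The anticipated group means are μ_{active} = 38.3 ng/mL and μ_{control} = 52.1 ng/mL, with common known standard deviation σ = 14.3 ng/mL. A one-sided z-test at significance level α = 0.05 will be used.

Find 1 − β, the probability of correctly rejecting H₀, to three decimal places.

Standardized effect: d = |μ_{active} − μ_{control}| / σ = |38.3 − 52.1| / 14.3 = 0.9650
Noncentrality parameter: δ = d·√(n/2) = 0.9650 × √(13/2) = 2.4604
One-sided α = 0.05 → critical value z_{0.05} = 1.645.
Power = P(Z > 1.645 − δ) = Φ(0.816) = 0.7926.

Power ≈ 0.793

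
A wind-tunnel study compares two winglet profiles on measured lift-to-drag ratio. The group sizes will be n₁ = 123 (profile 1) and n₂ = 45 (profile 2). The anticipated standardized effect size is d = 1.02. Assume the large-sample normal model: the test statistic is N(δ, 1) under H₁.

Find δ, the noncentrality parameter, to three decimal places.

The noncentrality parameter scales effect size by the design's sample-size factor: δ = d / √(1/n₁ + 1/n₂) = 1.02 / √(1/123 + 1/45) = 5.8547

δ ≈ 5.855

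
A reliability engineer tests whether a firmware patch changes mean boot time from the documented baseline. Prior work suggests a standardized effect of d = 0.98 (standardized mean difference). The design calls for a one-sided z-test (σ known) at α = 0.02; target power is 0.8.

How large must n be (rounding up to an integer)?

Set Φ(δ − 2.054) = 0.8; then δ − 2.054 = Φ⁻¹(0.8) = 0.842, giving δ = 2.895.
δ = d·√n ⇒ n = (δ/d)² = (2.895 / 0.98)² = 8.73.
Rounding up, n = 9.

n = 9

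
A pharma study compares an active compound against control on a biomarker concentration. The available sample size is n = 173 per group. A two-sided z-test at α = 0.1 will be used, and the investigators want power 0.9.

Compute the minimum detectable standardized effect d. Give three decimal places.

Need Φ(δ − 1.645) = 0.9, so δ = 1.645 + 1.282 = 2.926.
(Lower-tail contribution to power is negligible for δ > 0.)
δ = d·√(n/2) ⇒ d = δ/√(n/2) = 2.926/√(173/2) = 0.3146.

d ≈ 0.315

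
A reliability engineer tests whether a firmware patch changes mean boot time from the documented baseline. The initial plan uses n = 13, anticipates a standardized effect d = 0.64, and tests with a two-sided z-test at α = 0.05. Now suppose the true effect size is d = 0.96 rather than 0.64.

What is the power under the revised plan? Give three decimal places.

Power ≈ 0.933

With d = 0.96: δ = d·√n = 0.96 × √13 = 3.4613. Critical value z_{0.025} = 1.960.
Revised power = Φ(δ − 1.960) + Φ(−δ − 1.960) = Φ(1.501) + Φ(-5.421) = 0.9334 + 0.0000 = 0.9334.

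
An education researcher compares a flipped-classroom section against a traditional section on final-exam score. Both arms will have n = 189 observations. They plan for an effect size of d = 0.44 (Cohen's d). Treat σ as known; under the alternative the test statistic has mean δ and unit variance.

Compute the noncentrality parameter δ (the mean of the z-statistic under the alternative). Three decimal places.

δ ≈ 4.277

The noncentrality parameter scales effect size by the design's sample-size factor: δ = d·√(n/2) = 0.44 × √(189/2) = 4.2773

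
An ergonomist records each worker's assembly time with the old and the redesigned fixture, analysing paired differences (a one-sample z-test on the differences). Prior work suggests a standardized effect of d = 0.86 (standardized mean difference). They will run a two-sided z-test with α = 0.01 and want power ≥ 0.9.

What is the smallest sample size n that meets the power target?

n = 21

Set Φ(δ − 2.576) = 0.9; then δ − 2.576 = Φ⁻¹(0.9) = 1.282, giving δ = 3.857.
(The Φ(−δ − z_{α/2}) term is vanishingly small for δ > 0 and is dropped in the standard sample-size formula.)
δ = d·√n ⇒ n = (δ/d)² = (3.857 / 0.86)² = 20.12.
Round up to the next whole unit.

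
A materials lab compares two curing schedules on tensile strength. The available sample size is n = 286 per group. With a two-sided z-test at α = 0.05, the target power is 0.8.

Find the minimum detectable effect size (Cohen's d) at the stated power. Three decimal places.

d ≈ 0.234

Required noncentrality: δ = z_{0.025} + z_{0.20} = 1.960 + 0.842 = 2.802.
(The second rejection-region term Φ(−δ − z_{α/2}) is negligible and dropped.)
δ = d·√(n/2) ⇒ d = δ/√(n/2) = 2.802/√(286/2) = 0.2343.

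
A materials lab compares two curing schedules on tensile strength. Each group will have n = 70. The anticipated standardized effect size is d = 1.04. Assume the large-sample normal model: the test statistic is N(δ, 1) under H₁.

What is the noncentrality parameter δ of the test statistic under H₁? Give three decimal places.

δ ≈ 6.153

δ = d·√(n/2) = 1.04 × √(70/2) = 6.1527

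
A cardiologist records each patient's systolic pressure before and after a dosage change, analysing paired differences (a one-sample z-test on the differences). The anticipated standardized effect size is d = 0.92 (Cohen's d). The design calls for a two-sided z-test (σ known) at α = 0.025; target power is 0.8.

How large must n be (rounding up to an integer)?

Set Φ(δ − 2.241) = 0.8; then δ − 2.241 = Φ⁻¹(0.8) = 0.842, giving δ = 3.083.
(For δ > 0 the lower-tail rejection region contributes negligibly to power, so the one-term inversion is standard.)
δ = d·√n ⇒ n = (δ/d)² = (3.083 / 0.92)² = 11.23.
Round up to the next whole unit.

n = 12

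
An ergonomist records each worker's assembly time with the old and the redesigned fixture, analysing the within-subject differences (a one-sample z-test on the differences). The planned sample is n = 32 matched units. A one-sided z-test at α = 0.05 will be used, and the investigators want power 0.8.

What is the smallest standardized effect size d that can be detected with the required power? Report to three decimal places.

d ≈ 0.440

Required noncentrality: δ = z_{0.05} + z_{0.20} = 1.645 + 0.842 = 2.486.
δ = d·√n ⇒ d = δ/√n = 2.486/√32 = 0.4396.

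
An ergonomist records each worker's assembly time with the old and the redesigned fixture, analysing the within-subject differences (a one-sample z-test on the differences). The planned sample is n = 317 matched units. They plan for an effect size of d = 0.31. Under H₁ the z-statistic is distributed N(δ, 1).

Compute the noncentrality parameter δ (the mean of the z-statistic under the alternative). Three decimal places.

δ ≈ 5.519

The noncentrality parameter scales effect size by the design's sample-size factor: δ = d·√n = 0.31 × √317 = 5.5194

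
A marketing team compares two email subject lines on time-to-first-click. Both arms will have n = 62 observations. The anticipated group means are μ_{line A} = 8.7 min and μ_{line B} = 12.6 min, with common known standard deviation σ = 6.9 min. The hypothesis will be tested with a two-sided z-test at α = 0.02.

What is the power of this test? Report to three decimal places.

Power ≈ 0.794

Standardized effect: d = |μ_{line A} − μ_{line B}| / σ = |8.7 − 12.6| / 6.9 = 0.5652
Noncentrality parameter: δ = d·√(n/2) = 0.5652 × √(62/2) = 3.1470
Two-sided α = 0.02 → critical value z_{0.01} = 2.326.
Power = Φ(δ − 2.326) + Φ(−δ − 2.326) = Φ(0.821) + Φ(-5.473) = 0.7941 + 0.0000 = 0.7941.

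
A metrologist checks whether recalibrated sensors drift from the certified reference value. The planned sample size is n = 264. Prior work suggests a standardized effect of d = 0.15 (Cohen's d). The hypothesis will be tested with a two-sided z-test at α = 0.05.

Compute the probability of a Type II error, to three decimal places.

β ≈ 0.317

Noncentrality parameter: λ = d·√n = 0.15 × √264 = 2.4372
Critical value for a two-sided test at α = 0.05: z_{α/2} = 1.960.
Power = Φ(λ − 1.960) + Φ(−λ − 1.960) = Φ(0.477) + Φ(-4.397) = 0.6834 + 0.0000 = 0.6834.
Type II error: β = 1 − power = 1 − 0.6834 = 0.3166.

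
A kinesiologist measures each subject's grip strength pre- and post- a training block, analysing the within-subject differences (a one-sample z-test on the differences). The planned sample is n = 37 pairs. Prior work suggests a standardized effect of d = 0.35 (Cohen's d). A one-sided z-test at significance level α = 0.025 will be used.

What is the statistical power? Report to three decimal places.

Noncentrality parameter: δ = d·√n = 0.35 × √37 = 2.1290
Critical value for a one-sided test at α = 0.025: z_α = 1.960.
Power = P(Z > 1.960 − δ) = Φ(0.169) = 0.5671.

Power ≈ 0.567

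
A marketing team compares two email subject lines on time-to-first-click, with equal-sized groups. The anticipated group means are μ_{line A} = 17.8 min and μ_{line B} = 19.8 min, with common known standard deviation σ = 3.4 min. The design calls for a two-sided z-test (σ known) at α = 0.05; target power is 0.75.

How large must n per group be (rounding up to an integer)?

n = 41 per group

Standardized effect: d = |μ_{line A} − μ_{line B}| / σ = |17.8 − 19.8| / 3.4 = 0.5882
For power 0.75 need Φ(δ − z_{0.025}) = 0.75, so δ = z_{0.025} + z_{0.25} = 1.960 + 0.674 = 2.634.
(The Φ(−δ − z_{α/2}) term is vanishingly small for δ > 0 and is dropped in the standard sample-size formula.)
δ = d·√(n/2) ⇒ n = 2(δ/d)² = 2 × (2.634 / 0.5882)² = 40.12.
Round up to the next whole unit.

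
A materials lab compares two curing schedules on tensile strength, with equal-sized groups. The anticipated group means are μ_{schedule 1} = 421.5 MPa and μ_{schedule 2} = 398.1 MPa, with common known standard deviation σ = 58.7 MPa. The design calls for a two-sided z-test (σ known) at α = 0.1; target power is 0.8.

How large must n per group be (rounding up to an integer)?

n = 78 per group

Standardized effect: d = |μ_{schedule 1} − μ_{schedule 2}| / σ = |421.5 − 398.1| / 58.7 = 0.3986
For power 0.8 need Φ(δ − z_{0.05}) = 0.8, so δ = z_{0.05} + z_{0.20} = 1.645 + 0.842 = 2.486.
(The Φ(−δ − z_{α/2}) term is vanishingly small for δ > 0 and is dropped in the standard sample-size formula.)
δ = d·√(n/2) ⇒ n = 2(δ/d)² = 2 × (2.486 / 0.3986)² = 77.81.
Rounding up, n = 78 per group.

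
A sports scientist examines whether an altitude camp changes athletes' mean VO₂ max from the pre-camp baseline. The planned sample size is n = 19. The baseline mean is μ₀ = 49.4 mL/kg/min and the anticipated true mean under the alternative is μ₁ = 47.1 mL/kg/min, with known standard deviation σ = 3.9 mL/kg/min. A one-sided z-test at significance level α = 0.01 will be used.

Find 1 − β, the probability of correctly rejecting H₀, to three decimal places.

Power ≈ 0.596

Standardized effect: d = |μ₁ − μ₀| / σ = |47.1 − 49.4| / 3.9 = 0.5897
Noncentrality parameter: δ = d·√n = 0.5897 × √19 = 2.5706
Critical value for a one-sided test at α = 0.01: z_α = 2.326.
Power = P(Z > 2.326 − δ) = Φ(0.244) = 0.5965.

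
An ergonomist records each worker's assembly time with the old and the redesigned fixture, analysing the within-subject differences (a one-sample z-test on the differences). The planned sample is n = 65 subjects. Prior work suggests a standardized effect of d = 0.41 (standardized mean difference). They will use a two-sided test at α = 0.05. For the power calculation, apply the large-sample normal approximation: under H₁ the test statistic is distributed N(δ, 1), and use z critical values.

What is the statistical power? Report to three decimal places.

Power ≈ 0.911

Noncentrality parameter: δ = d·√n = 0.41 × √65 = 3.3055
Two-sided α = 0.05 → critical value z_{0.025} = 1.960.
Power = Φ(δ − 1.960) + Φ(−δ − 1.960) = Φ(1.346) + Φ(-5.265) = 0.9108 + 0.0000 = 0.9108.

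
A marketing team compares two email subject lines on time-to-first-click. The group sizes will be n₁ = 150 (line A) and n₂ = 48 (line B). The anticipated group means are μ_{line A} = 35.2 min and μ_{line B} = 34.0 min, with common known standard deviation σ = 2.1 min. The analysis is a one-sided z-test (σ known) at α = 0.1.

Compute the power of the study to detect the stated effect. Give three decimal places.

Power ≈ 0.985

Standardized effect: d = |μ_{line A} − μ_{line B}| / σ = |35.2 − 34.0| / 2.1 = 0.5714
Noncentrality parameter: δ = d / √(1/n₁ + 1/n₂) = 0.5714 / √(1/150 + 1/48) = 3.4458
Critical value for a one-sided test at α = 0.1: z_α = 1.282.
Power = Φ(δ − 1.282) = Φ(2.164) = 0.9848.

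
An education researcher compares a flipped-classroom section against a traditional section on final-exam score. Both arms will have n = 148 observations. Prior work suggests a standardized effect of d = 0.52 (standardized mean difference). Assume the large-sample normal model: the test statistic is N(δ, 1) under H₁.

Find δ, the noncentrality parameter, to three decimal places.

δ ≈ 4.473

The noncentrality parameter scales effect size by the design's sample-size factor: δ = d·√(n/2) = 0.52 × √(148/2) = 4.4732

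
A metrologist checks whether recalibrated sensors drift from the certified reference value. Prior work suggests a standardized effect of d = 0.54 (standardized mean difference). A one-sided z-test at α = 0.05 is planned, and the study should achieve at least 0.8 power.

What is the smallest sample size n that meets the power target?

n = 22

For power 0.8 need Φ(δ − z_{0.05}) = 0.8, so δ = z_{0.05} + z_{0.20} = 1.645 + 0.842 = 2.486.
δ = d·√n ⇒ n = (δ/d)² = (2.486 / 0.54)² = 21.20.
Rounding up, n = 22.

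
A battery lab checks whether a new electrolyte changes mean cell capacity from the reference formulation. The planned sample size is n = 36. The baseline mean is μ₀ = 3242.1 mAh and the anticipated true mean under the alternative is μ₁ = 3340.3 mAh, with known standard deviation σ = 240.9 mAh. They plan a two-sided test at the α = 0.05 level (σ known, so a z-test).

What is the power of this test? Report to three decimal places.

Power ≈ 0.686

Standardized effect: d = |μ₁ − μ₀| / σ = |3340.3 − 3242.1| / 240.9 = 0.4076
Noncentrality parameter: δ = d·√n = 0.4076 × √36 = 2.4458
Critical value for a two-sided test at α = 0.05: z_{α/2} = 1.960.
Power = Φ(δ − 1.960) + Φ(−δ − 1.960) = Φ(0.486) + Φ(-4.406) = 0.6865 + 0.0000 = 0.6865.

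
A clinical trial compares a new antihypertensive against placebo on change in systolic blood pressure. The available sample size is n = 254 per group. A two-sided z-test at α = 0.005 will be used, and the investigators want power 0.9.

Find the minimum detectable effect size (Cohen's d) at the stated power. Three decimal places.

d ≈ 0.363

Required noncentrality: δ = z_{0.0025} + z_{0.10} = 2.807 + 1.282 = 4.089.
(The second rejection-region term Φ(−δ − z_{α/2}) is negligible and dropped.)
δ = d·√(n/2) ⇒ d = δ/√(n/2) = 4.089/√(254/2) = 0.3628.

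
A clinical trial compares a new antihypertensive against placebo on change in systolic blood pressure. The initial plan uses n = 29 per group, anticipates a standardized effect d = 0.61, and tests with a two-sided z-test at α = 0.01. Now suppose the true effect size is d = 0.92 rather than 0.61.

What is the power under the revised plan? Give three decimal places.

Power ≈ 0.823

With d = 0.92: δ = d·√(n/2) = 0.92 × √(29/2) = 3.5033. Critical value z_{0.005} = 2.576.
Revised power = Φ(δ − 2.576) + Φ(−δ − 2.576) = Φ(0.927) + Φ(-6.079) = 0.8231 + 0.0000 = 0.8231.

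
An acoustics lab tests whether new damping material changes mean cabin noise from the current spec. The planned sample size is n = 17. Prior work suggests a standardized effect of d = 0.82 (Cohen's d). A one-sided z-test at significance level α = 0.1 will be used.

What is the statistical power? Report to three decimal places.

Noncentrality parameter: δ = d·√n = 0.82 × √17 = 3.3809
One-sided α = 0.1 → critical value z_{0.1} = 1.282.
Power = P(Z > 1.282 − δ) = Φ(2.099) = 0.9821.

Power ≈ 0.982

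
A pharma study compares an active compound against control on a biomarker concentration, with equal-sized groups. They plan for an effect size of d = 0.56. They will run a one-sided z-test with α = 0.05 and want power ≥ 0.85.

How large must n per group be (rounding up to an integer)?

For power 0.85 need Φ(δ − z_{0.05}) = 0.85, so δ = z_{0.05} + z_{0.15} = 1.645 + 1.036 = 2.681.
δ = d·√(n/2) ⇒ n = 2(δ/d)² = 2 × (2.681 / 0.56)² = 45.85.
Round up to the next whole unit.

n = 46 per group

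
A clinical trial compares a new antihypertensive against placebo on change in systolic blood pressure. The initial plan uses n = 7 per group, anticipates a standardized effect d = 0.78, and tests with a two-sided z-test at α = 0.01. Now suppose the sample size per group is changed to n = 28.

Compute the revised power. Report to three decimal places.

With n = 28 per group: δ = d·√(n/2) = 0.78 × √(28/2) = 2.9185. Critical value z_{0.005} = 2.576.
Revised power = Φ(δ − 2.576) + Φ(−δ − 2.576) = Φ(0.343) + Φ(-5.494) = 0.6341 + 0.0000 = 0.6341.

Power ≈ 0.634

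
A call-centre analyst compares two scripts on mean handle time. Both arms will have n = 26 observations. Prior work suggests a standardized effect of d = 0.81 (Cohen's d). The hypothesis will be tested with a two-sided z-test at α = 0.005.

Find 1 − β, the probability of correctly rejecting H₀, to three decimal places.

Noncentrality parameter: δ = d·√(n/2) = 0.81 × √(26/2) = 2.9205
Two-sided α = 0.005 → critical value z_{0.0025} = 2.807.
Power = Φ(δ − 2.807) + Φ(−δ − 2.807) = Φ(0.113) + Φ(-5.728) = 0.5452 + 0.0000 = 0.5452.

Power ≈ 0.545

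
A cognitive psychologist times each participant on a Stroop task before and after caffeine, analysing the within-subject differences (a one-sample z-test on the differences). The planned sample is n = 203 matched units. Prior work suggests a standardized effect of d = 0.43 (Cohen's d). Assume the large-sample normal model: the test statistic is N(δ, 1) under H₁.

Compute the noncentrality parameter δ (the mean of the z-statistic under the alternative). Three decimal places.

δ ≈ 6.127

The noncentrality parameter scales effect size by the design's sample-size factor: δ = d·√n = 0.43 × √203 = 6.1266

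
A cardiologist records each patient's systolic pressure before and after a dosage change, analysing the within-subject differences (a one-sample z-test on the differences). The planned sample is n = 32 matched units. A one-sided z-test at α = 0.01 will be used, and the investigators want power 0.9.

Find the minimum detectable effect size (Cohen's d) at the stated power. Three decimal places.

d ≈ 0.638

Need Φ(δ − 2.326) = 0.9, so δ = 2.326 + 1.282 = 3.608.
δ = d·√n ⇒ d = δ/√n = 3.608/√32 = 0.6378.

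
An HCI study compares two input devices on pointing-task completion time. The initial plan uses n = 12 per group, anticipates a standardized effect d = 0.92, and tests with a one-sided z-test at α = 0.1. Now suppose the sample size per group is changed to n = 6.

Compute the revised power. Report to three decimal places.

Power ≈ 0.622

With n = 6 per group: δ = d·√(n/2) = 0.92 × √(6/2) = 1.5935. Critical value z_{0.1} = 1.282.
Revised power = P(Z > 1.282 − δ) = Φ(0.312) = 0.6225.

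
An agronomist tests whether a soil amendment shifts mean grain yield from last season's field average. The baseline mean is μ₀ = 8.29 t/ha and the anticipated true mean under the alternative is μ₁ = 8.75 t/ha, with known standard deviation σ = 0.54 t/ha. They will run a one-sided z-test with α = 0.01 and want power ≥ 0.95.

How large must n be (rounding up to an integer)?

n = 22

Standardized effect: d = |μ₁ − μ₀| / σ = |8.75 − 8.29| / 0.54 = 0.8519
For power 0.95 need Φ(δ − z_{0.01}) = 0.95, so δ = z_{0.01} + z_{0.05} = 2.326 + 1.645 = 3.971.
δ = d·√n ⇒ n = (δ/d)² = (3.971 / 0.8519)² = 21.73.
Round up to the next whole unit.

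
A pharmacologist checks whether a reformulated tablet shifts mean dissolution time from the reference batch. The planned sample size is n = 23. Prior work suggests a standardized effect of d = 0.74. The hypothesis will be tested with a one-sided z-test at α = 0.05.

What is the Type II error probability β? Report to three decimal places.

β ≈ 0.028

Noncentrality parameter: δ = d·√n = 0.74 × √23 = 3.5489
Critical value for a one-sided test at α = 0.05: z_α = 1.645.
Power = P(Z > 1.645 − δ) = Φ(1.904) = 0.9715.
Type II error: β = 1 − power = 1 − 0.9715 = 0.0285.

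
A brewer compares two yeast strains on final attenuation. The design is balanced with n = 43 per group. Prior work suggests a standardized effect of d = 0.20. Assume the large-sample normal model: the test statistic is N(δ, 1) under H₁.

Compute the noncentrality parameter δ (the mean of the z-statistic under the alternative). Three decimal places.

The noncentrality parameter scales effect size by the design's sample-size factor: δ = d·√(n/2) = 0.20 × √(43/2) = 0.9274

δ ≈ 0.927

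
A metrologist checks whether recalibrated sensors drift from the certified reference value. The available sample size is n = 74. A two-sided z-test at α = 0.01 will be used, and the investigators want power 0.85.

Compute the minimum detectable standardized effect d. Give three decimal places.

Required noncentrality: δ = z_{0.005} + z_{0.15} = 2.576 + 1.036 = 3.612.
(Lower-tail contribution to power is negligible for δ > 0.)
δ = d·√n ⇒ d = δ/√n = 3.612/√74 = 0.4199.

d ≈ 0.420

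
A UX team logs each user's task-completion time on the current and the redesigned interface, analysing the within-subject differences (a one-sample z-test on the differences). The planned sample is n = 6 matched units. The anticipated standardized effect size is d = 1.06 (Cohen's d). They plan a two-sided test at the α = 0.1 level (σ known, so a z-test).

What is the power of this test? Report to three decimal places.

Power ≈ 0.829

Noncentrality parameter: δ = d·√n = 1.06 × √6 = 2.5965
Two-sided α = 0.1 → critical value z_{0.05} = 1.645.
Power = Φ(δ − 1.645) + Φ(−δ − 1.645) = Φ(0.952) + Φ(-4.241) = 0.8294 + 0.0000 = 0.8294.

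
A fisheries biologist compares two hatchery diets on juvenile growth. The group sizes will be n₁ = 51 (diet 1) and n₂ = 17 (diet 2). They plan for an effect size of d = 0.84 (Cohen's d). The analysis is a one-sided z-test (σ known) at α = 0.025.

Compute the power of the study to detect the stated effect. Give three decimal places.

Power ≈ 0.851

Noncentrality parameter: δ = d / √(1/n₁ + 1/n₂) = 0.84 / √(1/51 + 1/17) = 2.9994
One-sided α = 0.025 → critical value z_{0.025} = 1.960.
Power = P(Z > 1.960 − δ) = Φ(1.039) = 0.8507.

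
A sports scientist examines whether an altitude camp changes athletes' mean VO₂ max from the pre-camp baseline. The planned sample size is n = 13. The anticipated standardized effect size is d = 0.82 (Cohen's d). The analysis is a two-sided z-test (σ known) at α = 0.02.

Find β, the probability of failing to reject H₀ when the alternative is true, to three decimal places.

β ≈ 0.264

Noncentrality parameter: λ = d·√n = 0.82 × √13 = 2.9566
Critical value for a two-sided test at α = 0.02: z_{α/2} = 2.326.
Power = Φ(λ − 2.326) + Φ(−λ − 2.326) = Φ(0.630) + Φ(-5.283) = 0.7357 + 0.0000 = 0.7357.
Type II error: β = 1 − power = 1 − 0.7357 = 0.2643.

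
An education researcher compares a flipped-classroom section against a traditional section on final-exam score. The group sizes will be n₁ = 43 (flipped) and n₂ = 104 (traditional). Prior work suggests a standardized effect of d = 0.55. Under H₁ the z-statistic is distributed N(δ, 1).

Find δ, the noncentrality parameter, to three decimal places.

δ ≈ 3.034

The noncentrality parameter scales effect size by the design's sample-size factor: δ = d / √(1/n₁ + 1/n₂) = 0.55 / √(1/43 + 1/104) = 3.0336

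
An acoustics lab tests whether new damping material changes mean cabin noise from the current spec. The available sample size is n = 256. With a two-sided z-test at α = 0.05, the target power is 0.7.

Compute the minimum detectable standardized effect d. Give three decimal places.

Required noncentrality: δ = z_{0.025} + z_{0.30} = 1.960 + 0.524 = 2.484.
(The second rejection-region term Φ(−δ − z_{α/2}) is negligible and dropped.)
δ = d·√n ⇒ d = δ/√n = 2.484/√256 = 0.1553.

d ≈ 0.155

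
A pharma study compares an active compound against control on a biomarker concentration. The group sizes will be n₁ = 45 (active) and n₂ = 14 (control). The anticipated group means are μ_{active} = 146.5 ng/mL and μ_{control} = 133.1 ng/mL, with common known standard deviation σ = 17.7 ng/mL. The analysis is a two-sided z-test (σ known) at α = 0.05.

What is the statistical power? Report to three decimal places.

Power ≈ 0.696

Standardized effect: d = |μ_{active} − μ_{control}| / σ = |146.5 − 133.1| / 17.7 = 0.7571
Noncentrality parameter: δ = d / √(1/n₁ + 1/n₂) = 0.7571 / √(1/45 + 1/14) = 2.4739
Critical value for a two-sided test at α = 0.05: z_{α/2} = 1.960.
Power = Φ(δ − 1.960) + Φ(−δ − 1.960) = Φ(0.514) + Φ(-4.434) = 0.6963 + 0.0000 = 0.6963.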